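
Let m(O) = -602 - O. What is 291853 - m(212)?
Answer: 292667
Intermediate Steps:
291853 - m(212) = 291853 - (-602 - 1*212) = 291853 - (-602 - 212) = 291853 - 1*(-814) = 291853 + 814 = 292667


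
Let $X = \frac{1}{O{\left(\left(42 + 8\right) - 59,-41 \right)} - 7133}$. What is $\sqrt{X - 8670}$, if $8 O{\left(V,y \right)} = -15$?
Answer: $\frac{i \sqrt{28246966586102}}{57079} \approx 93.113 i$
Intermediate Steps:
$O{\left(V,y \right)} = - \frac{15}{8}$ ($O{\left(V,y \right)} = \frac{1}{8} \left(-15\right) = - \frac{15}{8}$)
$X = - \frac{8}{57079}$ ($X = \frac{1}{- \frac{15}{8} - 7133} = \frac{1}{- \frac{57079}{8}} = - \frac{8}{57079} \approx -0.00014016$)
$\sqrt{X - 8670} = \sqrt{- \frac{8}{57079} - 8670} = \sqrt{- \frac{494874938}{57079}} = \frac{i \sqrt{28246966586102}}{57079}$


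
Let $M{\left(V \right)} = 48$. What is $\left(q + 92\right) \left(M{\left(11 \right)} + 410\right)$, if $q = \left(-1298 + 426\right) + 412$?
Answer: $-168544$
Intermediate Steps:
$q = -460$ ($q = -872 + 412 = -460$)
$\left(q + 92\right) \left(M{\left(11 \right)} + 410\right) = \left(-460 + 92\right) \left(48 + 410\right) = \left(-368\right) 458 = -168544$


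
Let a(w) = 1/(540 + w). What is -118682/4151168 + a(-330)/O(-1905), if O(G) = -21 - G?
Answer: -419207101/14664000960 ≈ -0.028587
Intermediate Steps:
-118682/4151168 + a(-330)/O(-1905) = -118682/4151168 + 1/((540 - 330)*(-21 - 1*(-1905))) = -118682*1/4151168 + 1/(210*(-21 + 1905)) = -59341/2075584 + (1/210)/1884 = -59341/2075584 + (1/210)*(1/1884) = -59341/2075584 + 1/395640 = -419207101/14664000960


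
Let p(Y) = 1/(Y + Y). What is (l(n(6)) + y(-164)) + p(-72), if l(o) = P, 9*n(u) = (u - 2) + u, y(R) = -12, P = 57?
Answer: 6479/144 ≈ 44.993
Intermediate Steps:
n(u) = -2/9 + 2*u/9 (n(u) = ((u - 2) + u)/9 = ((-2 + u) + u)/9 = (-2 + 2*u)/9 = -2/9 + 2*u/9)
p(Y) = 1/(2*Y)
l(o) = 57
(l(n(6)) + y(-164)) + p(-72) = (57 - 12) + (1/2)/(-72) = 45 + (1/2)*(-1/72) = 45 - 1/144 = 6479/144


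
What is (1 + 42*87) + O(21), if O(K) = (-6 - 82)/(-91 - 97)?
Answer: 171807/47 ≈ 3655.5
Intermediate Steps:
O(K) = 22/47 (O(K) = -88/(-188) = -88*(-1/188) = 22/47)
(1 + 42*87) + O(21) = (1 + 42*87) + 22/47 = (1 + 3654) + 22/47 = 3655 + 22/47 = 171807/47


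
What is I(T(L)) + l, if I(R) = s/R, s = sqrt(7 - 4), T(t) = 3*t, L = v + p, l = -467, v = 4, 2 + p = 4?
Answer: -467 + sqrt(3)/18 ≈ -466.90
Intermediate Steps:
p = 2 (p = -2 + 4 = 2)
L = 6 (L = 4 + 2 = 6)
s = sqrt(3) ≈ 1.7320
I(R) = sqrt(3)/R
I(T(L)) + l = sqrt(3)/((3*6)) - 467 = sqrt(3)/18 - 467 = -467 + sqrt(3)/18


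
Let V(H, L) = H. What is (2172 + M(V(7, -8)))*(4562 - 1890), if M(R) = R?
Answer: 5822288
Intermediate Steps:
(2172 + M(V(7, -8)))*(4562 - 1890) = (2172 + 7)*(4562 - 1890) = 2179*2672 = 5822288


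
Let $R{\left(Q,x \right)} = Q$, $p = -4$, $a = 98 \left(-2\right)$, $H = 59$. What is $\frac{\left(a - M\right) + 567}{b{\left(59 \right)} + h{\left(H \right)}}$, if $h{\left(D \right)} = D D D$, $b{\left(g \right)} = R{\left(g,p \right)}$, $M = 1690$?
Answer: $- \frac{1319}{205438} \approx -0.0064204$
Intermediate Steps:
$a = -196$
$b{\left(g \right)} = g$
$h{\left(D \right)} = D^{3}$ ($h{\left(D \right)} = D^{2} D = D^{3}$)
$\frac{\left(a - M\right) + 567}{b{\left(59 \right)} + h{\left(H \right)}} = \frac{\left(-196 - 1690\right) + 567}{59 + 59^{3}} = \frac{\left(-196 - 1690\right) + 567}{59 + 205379} = \frac{-1886 + 567}{205438} = \left(-1319\right) \frac{1}{205438} = - \frac{1319}{205438}$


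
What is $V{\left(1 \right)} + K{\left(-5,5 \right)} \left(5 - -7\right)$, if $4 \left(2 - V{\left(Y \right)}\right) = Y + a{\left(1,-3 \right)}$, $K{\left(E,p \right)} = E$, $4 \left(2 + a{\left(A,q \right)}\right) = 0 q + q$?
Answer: $- \frac{921}{16} \approx -57.563$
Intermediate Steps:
$a{\left(A,q \right)} = -2 + \frac{q}{4}$ ($a{\left(A,q \right)} = -2 + \frac{0 q + q}{4} = -2 + \frac{0 + q}{4} = -2 + \frac{q}{4}$)
$V{\left(Y \right)} = \frac{43}{16} - \frac{Y}{4}$ ($V{\left(Y \right)} = 2 - \frac{Y + \left(-2 + \frac{1}{4} \left(-3\right)\right)}{4} = 2 - \frac{Y - \frac{11}{4}}{4} = 2 - \frac{- \frac{11}{4} + Y}{4} = 2 - \left(- \frac{11}{16} + \frac{Y}{4}\right) = \frac{43}{16} - \frac{Y}{4}$)
$V{\left(1 \right)} + K{\left(-5,5 \right)} \left(5 - -7\right) = \left(\frac{43}{16} - \frac{1}{4}\right) - 5 \left(5 - -7\right) = \left(\frac{43}{16} - \frac{1}{4}\right) - 5 \left(5 + 7\right) = \frac{39}{16} - 60 = - \frac{921}{16}$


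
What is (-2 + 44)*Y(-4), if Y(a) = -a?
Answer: 168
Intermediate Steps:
(-2 + 44)*Y(-4) = (-2 + 44)*(-1*(-4)) = 42*4 = 168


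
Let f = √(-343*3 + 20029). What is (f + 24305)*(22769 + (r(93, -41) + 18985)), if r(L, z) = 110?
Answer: 1017504520 + 418640*√190 ≈ 1.0233e+9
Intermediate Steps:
f = 10*√190 (f = √(-1029 + 20029) = √19000 = 10*√190 ≈ 137.84)
(f + 24305)*(22769 + (r(93, -41) + 18985)) = (10*√190 + 24305)*(22769 + (110 + 18985)) = (24305 + 10*√190)*(22769 + 19095) = (24305 + 10*√190)*41864 = 1017504520 + 418640*√190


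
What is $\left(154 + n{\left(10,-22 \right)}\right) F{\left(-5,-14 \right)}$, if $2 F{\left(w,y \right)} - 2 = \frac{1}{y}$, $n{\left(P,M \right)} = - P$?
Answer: $\frac{972}{7} \approx 138.86$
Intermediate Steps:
$F{\left(w,y \right)} = 1 + \frac{1}{2 y}$
$\left(154 + n{\left(10,-22 \right)}\right) F{\left(-5,-14 \right)} = \left(154 - 10\right) \frac{\frac{1}{2} - 14}{-14} = \left(154 - 10\right) \left(\left(- \frac{1}{14}\right) \left(- \frac{27}{2}\right)\right) = 144 \cdot \frac{27}{28} = \frac{972}{7}$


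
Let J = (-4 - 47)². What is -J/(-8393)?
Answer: 2601/8393 ≈ 0.30990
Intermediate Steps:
J = 2601 (J = (-51)² = 2601)
-J/(-8393) = -1*2601/(-8393) = -2601*(-1/8393) = 2601/8393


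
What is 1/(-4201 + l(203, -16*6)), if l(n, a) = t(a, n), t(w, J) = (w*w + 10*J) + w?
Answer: 1/6949 ≈ 0.00014391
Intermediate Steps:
t(w, J) = w + w**2 + 10*J (t(w, J) = (w**2 + 10*J) + w = w + w**2 + 10*J)
l(n, a) = a + a**2 + 10*n
1/(-4201 + l(203, -16*6)) = 1/(-4201 + (-16*6 + (-16*6)**2 + 10*203)) = 1/(-4201 + (-96 + (-96)**2 + 2030)) = 1/(-4201 + (-96 + 9216 + 2030)) = 1/(-4201 + 11150) = 1/6949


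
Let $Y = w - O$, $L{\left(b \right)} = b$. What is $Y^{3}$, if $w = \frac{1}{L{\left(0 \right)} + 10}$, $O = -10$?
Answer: $\frac{1030301}{1000} \approx 1030.3$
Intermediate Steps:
$w = \frac{1}{10}$ ($w = \frac{1}{0 + 10} = \frac{1}{10} \approx 0.1$)
$Y = \frac{101}{10}$ ($Y = \frac{1}{10} - -10 = \frac{1}{10} + 10 = \frac{101}{10} \approx 10.1$)
$Y^{3} = \left(\frac{101}{10}\right)^{3} = \frac{1030301}{1000}$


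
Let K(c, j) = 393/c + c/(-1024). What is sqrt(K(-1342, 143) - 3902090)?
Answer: 7*I*sqrt(36715215840226)/21472 ≈ 1975.4*I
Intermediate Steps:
K(c, j) = 393/c - c/1024 (K(c, j) = 393/c + c*(-1/1024) = 393/c - c/1024)
sqrt(K(-1342, 143) - 3902090) = sqrt((393/(-1342) - 1/1024*(-1342)) - 3902090) = sqrt((393*(-1/1342) + 671/512) - 3902090) = sqrt((-393/1342 + 671/512) - 3902090) = sqrt(349633/343552 - 3902090) = sqrt(-1340570474047/343552) = 7*I*sqrt(36715215840226)/21472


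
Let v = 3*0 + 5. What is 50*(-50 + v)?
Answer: -2250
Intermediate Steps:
v = 5 (v = 0 + 5 = 5)
50*(-50 + v) = 50*(-50 + 5) = 50*(-45) = -2250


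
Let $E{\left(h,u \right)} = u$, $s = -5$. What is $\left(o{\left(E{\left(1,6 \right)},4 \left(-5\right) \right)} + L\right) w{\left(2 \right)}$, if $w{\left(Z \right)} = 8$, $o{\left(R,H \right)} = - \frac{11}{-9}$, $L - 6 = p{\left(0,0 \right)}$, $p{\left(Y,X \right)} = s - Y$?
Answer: $\frac{160}{9} \approx 17.778$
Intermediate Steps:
$p{\left(Y,X \right)} = -5 - Y$
$L = 1$ ($L = 6 - 5 = 1$)
$o{\left(R,H \right)} = \frac{11}{9}$ ($o{\left(R,H \right)} = \left(-11\right) \left(- \frac{1}{9}\right) = \frac{11}{9}$)
$\left(o{\left(E{\left(1,6 \right)},4 \left(-5\right) \right)} + L\right) w{\left(2 \right)} = \left(\frac{11}{9} + 1\right) 8 = \frac{20}{9} \cdot 8 = \frac{160}{9}$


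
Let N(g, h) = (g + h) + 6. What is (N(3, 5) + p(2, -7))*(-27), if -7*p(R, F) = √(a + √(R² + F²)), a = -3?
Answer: -378 + 27*√(-3 + √53)/7 ≈ -370.02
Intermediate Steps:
N(g, h) = 6 + g + h
p(R, F) = -√(-3 + √(F² + R²))/7 (p(R, F) = -√(-3 + √(R² + F²))/7 = -√(-3 + √(F² + R²))/7)
(N(3, 5) + p(2, -7))*(-27) = ((6 + 3 + 5) - √(-3 + √((-7)² + 2²))/7)*(-27) = (14 - √(-3 + √(49 + 4))/7)*(-27) = (14 - √(-3 + √53)/7)*(-27) = -378 + 27*√(-3 + √53)/7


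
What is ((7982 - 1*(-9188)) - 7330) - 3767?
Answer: 6073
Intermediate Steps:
((7982 - 1*(-9188)) - 7330) - 3767 = ((7982 + 9188) - 7330) - 3767 = (17170 - 7330) - 3767 = 9840 - 3767 = 6073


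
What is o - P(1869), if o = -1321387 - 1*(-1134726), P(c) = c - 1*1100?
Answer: -187430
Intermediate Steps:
P(c) = -1100 + c (P(c) = c - 1100 = -1100 + c)
o = -186661 (o = -1321387 + 1134726 = -186661)
o - P(1869) = -186661 - (-1100 + 1869) = -186661 - 1*769 = -186661 - 769 = -187430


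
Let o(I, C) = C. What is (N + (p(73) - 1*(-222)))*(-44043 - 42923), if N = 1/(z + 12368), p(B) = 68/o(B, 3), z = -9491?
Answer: -61215976162/2877 ≈ -2.1278e+7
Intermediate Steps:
p(B) = 68/3
N = 1/2877 (N = 1/(-9491 + 12368) = 1/2877 ≈ 0.00034758)
(N + (p(73) - 1*(-222)))*(-44043 - 42923) = (1/2877 + (68/3 - 1*(-222)))*(-44043 - 42923) = (1/2877 + (68/3 + 222))*(-86966) = (1/2877 + 734/3)*(-86966) = (703907/2877)*(-86966) = -61215976162/2877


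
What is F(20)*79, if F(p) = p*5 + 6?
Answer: 8374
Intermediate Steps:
F(p) = 6 + 5*p (F(p) = 5*p + 6 = 6 + 5*p)
F(20)*79 = (6 + 5*20)*79 = (6 + 100)*79 = 106*79 = 8374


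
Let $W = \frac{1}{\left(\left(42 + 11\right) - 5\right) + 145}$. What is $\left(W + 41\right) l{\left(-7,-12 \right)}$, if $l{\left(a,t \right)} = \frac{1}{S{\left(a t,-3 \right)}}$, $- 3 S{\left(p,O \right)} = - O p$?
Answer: $- \frac{1319}{2702} \approx -0.48816$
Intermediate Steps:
$W = \frac{1}{193}$ ($W = \frac{1}{\left(53 - 5\right) + 145} = \frac{1}{48 + 145} = \frac{1}{193} \approx 0.0051813$)
$S{\left(p,O \right)} = \frac{O p}{3}$ ($S{\left(p,O \right)} = - \frac{- O p}{3} = - \frac{\left(-1\right) O p}{3} = \frac{O p}{3}$)
$l{\left(a,t \right)} = - \frac{1}{a t}$ ($l{\left(a,t \right)} = \frac{1}{\frac{1}{3} \left(-3\right) a t} = \frac{1}{\left(-1\right) a t} = - \frac{1}{a t}$)
$\left(W + 41\right) l{\left(-7,-12 \right)} = \left(\frac{1}{193} + 41\right) \left(- \frac{1}{\left(-7\right) \left(-12\right)}\right) = \frac{7914 \left(\left(-1\right) \left(- \frac{1}{7}\right) \left(- \frac{1}{12}\right)\right)}{193} = \frac{7914}{193} \left(- \frac{1}{84}\right) = - \frac{1319}{2702}$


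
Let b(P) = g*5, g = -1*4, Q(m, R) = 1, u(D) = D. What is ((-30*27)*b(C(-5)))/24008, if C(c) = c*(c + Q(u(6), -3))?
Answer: 2025/3001 ≈ 0.67478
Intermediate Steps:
g = -4
C(c) = c*(1 + c) (C(c) = c*(c + 1) = c*(1 + c))
b(P) = -20 (b(P) = -4*5 = -20)
((-30*27)*b(C(-5)))/24008 = (-30*27*(-20))/24008 = -810*(-20)*(1/24008) = 16200*(1/24008) = 2025/3001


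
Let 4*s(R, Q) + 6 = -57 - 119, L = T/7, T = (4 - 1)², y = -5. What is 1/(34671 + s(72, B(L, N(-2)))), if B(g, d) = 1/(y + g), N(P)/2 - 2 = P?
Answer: 2/69251 ≈ 2.8880e-5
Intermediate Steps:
N(P) = 4 + 2*P
T = 9 (T = 3² = 9)
L = 9/7 ≈ 1.2857
B(g, d) = 1/(-5 + g)
s(R, Q) = -91/2 (s(R, Q) = -3/2 + (-57 - 119)/4 = -3/2 + (¼)*(-176) = -3/2 - 44 = -91/2)
1/(34671 + s(72, B(L, N(-2)))) = 1/(34671 - 91/2) = 1/(69251/2) = 2/69251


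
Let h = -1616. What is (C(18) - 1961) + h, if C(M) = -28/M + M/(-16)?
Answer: -257737/72 ≈ -3579.7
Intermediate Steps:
C(M) = -28/M - M/16 (C(M) = -28/M + M*(-1/16) = -28/M - M/16)
(C(18) - 1961) + h = ((-28/18 - 1/16*18) - 1961) - 1616 = ((-28*1/18 - 9/8) - 1961) - 1616 = ((-14/9 - 9/8) - 1961) - 1616 = (-193/72 - 1961) - 1616 = -141385/72 - 1616 = -257737/72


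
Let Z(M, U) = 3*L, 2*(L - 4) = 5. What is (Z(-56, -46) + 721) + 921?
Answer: 3323/2 ≈ 1661.5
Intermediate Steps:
L = 13/2 (L = 4 + (1/2)*5 = 4 + 5/2 = 13/2 ≈ 6.5000)
Z(M, U) = 39/2 (Z(M, U) = 3*(13/2) = 39/2)
(Z(-56, -46) + 721) + 921 = (39/2 + 721) + 921 = 1481/2 + 921 = 3323/2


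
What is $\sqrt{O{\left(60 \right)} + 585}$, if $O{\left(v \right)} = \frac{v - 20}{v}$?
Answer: $\frac{\sqrt{5271}}{3} \approx 24.201$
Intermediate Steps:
$O{\left(v \right)} = \frac{-20 + v}{v}$
$\sqrt{O{\left(60 \right)} + 585} = \sqrt{\frac{-20 + 60}{60} + 585} = \sqrt{\frac{1}{60} \cdot 40 + 585} = \sqrt{\frac{2}{3} + 585} = \sqrt{\frac{1757}{3}} = \frac{\sqrt{5271}}{3}$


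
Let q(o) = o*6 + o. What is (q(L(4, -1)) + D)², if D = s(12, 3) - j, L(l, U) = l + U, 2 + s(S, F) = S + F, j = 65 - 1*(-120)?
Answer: 22801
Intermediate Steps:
j = 185 (j = 65 + 120 = 185)
s(S, F) = -2 + F + S (s(S, F) = -2 + (S + F) = -2 + (F + S) = -2 + F + S)
L(l, U) = U + l
q(o) = 7*o (q(o) = 6*o + o = 7*o)
D = -172 (D = (-2 + 3 + 12) - 1*185 = 13 - 185 = -172)
(q(L(4, -1)) + D)² = (7*(-1 + 4) - 172)² = (7*3 - 172)² = (21 - 172)² = (-151)² = 22801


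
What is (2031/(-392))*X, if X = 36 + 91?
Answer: -257937/392 ≈ -658.00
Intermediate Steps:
X = 127
(2031/(-392))*X = (2031/(-392))*127 = (2031*(-1/392))*127 = -2031/392*127 = -257937/392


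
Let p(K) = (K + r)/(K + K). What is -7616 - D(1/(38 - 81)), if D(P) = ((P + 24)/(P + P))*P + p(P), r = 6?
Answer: -322478/43 ≈ -7499.5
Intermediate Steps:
p(K) = (6 + K)/(2*K) (p(K) = (K + 6)/(K + K) = (6 + K)/((2*K)) = (6 + K)*(1/(2*K)) = (6 + K)/(2*K))
D(P) = 12 + P/2 + (6 + P)/(2*P) (D(P) = ((P + 24)/(P + P))*P + (6 + P)/(2*P) = ((24 + P)/((2*P)))*P + (6 + P)/(2*P) = ((24 + P)*(1/(2*P)))*P + (6 + P)/(2*P) = ((24 + P)/(2*P))*P + (6 + P)/(2*P) = (12 + P/2) + (6 + P)/(2*P) = 12 + P/2 + (6 + P)/(2*P))
-7616 - D(1/(38 - 81)) = -7616 - (25/2 + 1/(2*(38 - 81)) + 3/(1/(38 - 81))) = -7616 - (25/2 + (1/2)/(-43) + 3/(1/(-43))) = -7616 - (25/2 + (1/2)*(-1/43) + 3/(-1/43)) = -7616 - (25/2 - 1/86 + 3*(-43)) = -7616 - (25/2 - 1/86 - 129) = -7616 - 1*(-5010/43) = -7616 + 5010/43 = -322478/43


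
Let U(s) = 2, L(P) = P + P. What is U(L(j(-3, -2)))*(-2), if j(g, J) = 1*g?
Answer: -4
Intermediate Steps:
j(g, J) = g
L(P) = 2*P
U(L(j(-3, -2)))*(-2) = 2*(-2) = -4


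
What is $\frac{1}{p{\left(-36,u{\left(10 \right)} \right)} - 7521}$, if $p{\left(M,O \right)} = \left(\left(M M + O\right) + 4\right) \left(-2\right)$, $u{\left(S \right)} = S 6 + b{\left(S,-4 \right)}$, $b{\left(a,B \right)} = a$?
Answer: $- \frac{1}{10261} \approx -9.7456 \cdot 10^{-5}$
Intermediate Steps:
$u{\left(S \right)} = 7 S$ ($u{\left(S \right)} = S 6 + S = 6 S + S = 7 S$)
$p{\left(M,O \right)} = -8 - 2 O - 2 M^{2}$ ($p{\left(M,O \right)} = \left(\left(M^{2} + O\right) + 4\right) \left(-2\right) = \left(\left(O + M^{2}\right) + 4\right) \left(-2\right) = \left(4 + O + M^{2}\right) \left(-2\right) = -8 - 2 O - 2 M^{2}$)
$\frac{1}{p{\left(-36,u{\left(10 \right)} \right)} - 7521} = \frac{1}{\left(-8 - 2 \cdot 7 \cdot 10 - 2 \left(-36\right)^{2}\right) - 7521} = \frac{1}{\left(-8 - 140 - 2592\right) - 7521} = \frac{1}{-2740 - 7521} = \frac{1}{-10261} = - \frac{1}{10261}$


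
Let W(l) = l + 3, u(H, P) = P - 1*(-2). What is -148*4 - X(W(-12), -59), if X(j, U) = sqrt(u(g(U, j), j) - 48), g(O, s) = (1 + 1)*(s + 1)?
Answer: -592 - I*sqrt(55) ≈ -592.0 - 7.4162*I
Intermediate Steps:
g(O, s) = 2 + 2*s (g(O, s) = 2*(1 + s) = 2 + 2*s)
u(H, P) = 2 + P (u(H, P) = P + 2 = 2 + P)
W(l) = 3 + l
X(j, U) = sqrt(-46 + j) (X(j, U) = sqrt((2 + j) - 48) = sqrt(-46 + j))
-148*4 - X(W(-12), -59) = -148*4 - sqrt(-46 + (3 - 12)) = -592 - sqrt(-46 - 9) = -592 - sqrt(-55) = -592 - I*sqrt(55)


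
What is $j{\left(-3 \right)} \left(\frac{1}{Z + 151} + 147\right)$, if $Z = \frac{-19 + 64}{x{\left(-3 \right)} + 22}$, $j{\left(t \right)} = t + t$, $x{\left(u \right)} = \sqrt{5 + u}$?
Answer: $- \frac{9959181366}{11291087} - \frac{270 \sqrt{2}}{11291087} \approx -882.04$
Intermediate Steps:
$j{\left(t \right)} = 2 t$
$Z = \frac{45}{22 + \sqrt{2}}$ ($Z = \frac{-19 + 64}{\sqrt{5 - 3} + 22} = \frac{45}{\sqrt{2} + 22} = \frac{45}{22 + \sqrt{2}} \approx 1.9219$)
$j{\left(-3 \right)} \left(\frac{1}{Z + 151} + 147\right) = 2 \left(-3\right) \left(\frac{1}{\left(\frac{495}{241} - \frac{45 \sqrt{2}}{482}\right) + 151} + 147\right) = - 6 \left(\frac{1}{\frac{36886}{241} - \frac{45 \sqrt{2}}{482}} + 147\right) = - 6 \left(147 + \frac{1}{\frac{36886}{241} - \frac{45 \sqrt{2}}{482}}\right) = -882 - \frac{6}{\frac{36886}{241} - \frac{45 \sqrt{2}}{482}}$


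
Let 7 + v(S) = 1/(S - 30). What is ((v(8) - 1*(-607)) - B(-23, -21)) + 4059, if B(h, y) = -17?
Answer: 102871/22 ≈ 4676.0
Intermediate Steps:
v(S) = -7 + 1/(-30 + S) (v(S) = -7 + 1/(S - 30) = -7 + 1/(-30 + S))
((v(8) - 1*(-607)) - B(-23, -21)) + 4059 = (((211 - 7*8)/(-30 + 8) - 1*(-607)) - 1*(-17)) + 4059 = (((211 - 56)/(-22) + 607) + 17) + 4059 = ((-1/22*155 + 607) + 17) + 4059 = ((-155/22 + 607) + 17) + 4059 = (13199/22 + 17) + 4059 = 13573/22 + 4059 = 102871/22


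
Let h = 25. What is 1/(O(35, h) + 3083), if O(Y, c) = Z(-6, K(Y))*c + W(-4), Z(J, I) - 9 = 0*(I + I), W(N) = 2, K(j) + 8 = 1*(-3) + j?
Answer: 1/3310 ≈ 0.00030211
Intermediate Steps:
K(j) = -11 + j (K(j) = -8 + (1*(-3) + j) = -8 + (-3 + j) = -11 + j)
Z(J, I) = 9 (Z(J, I) = 9 + 0*(I + I) = 9 + 0*(2*I) = 9 + 0 = 9)
O(Y, c) = 2 + 9*c (O(Y, c) = 9*c + 2 = 2 + 9*c)
1/(O(35, h) + 3083) = 1/((2 + 9*25) + 3083) = 1/((2 + 225) + 3083) = 1/(227 + 3083) = 1/3310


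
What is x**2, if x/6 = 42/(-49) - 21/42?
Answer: 3249/49 ≈ 66.306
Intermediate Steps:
x = -57/7 (x = 6*(42/(-49) - 21/42) = 6*(42*(-1/49) - 21*1/42) = 6*(-6/7 - 1/2) = 6*(-19/14) = -57/7 ≈ -8.1429)
x**2 = (-57/7)**2 = 3249/49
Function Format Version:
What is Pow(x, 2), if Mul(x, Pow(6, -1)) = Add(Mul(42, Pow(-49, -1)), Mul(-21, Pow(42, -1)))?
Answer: Rational(3249, 49) ≈ 66.306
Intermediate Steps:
x = Rational(-57, 7) (x = Mul(6, Add(Mul(42, Pow(-49, -1)), Mul(-21, Pow(42, -1)))) = Mul(6, Add(Mul(42, Rational(-1, 49)), Mul(-21, Rational(1, 42)))) = Mul(6, Add(Rational(-6, 7), Rational(-1, 2))) = Mul(6, Rational(-19, 14)) = Rational(-57, 7) ≈ -8.1429)
Pow(x, 2) = Pow(Rational(-57, 7), 2) = Rational(3249, 49)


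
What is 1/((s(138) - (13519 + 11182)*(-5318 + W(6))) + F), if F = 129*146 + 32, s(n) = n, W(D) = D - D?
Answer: 1/131378922 ≈ 7.6116e-9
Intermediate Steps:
W(D) = 0
F = 18866 (F = 18834 + 32 = 18866)
1/((s(138) - (13519 + 11182)*(-5318 + W(6))) + F) = 1/((138 - (13519 + 11182)*(-5318 + 0)) + 18866) = 1/((138 - 24701*(-5318)) + 18866) = 1/((138 - 1*(-131359918)) + 18866) = 1/((138 + 131359918) + 18866) = 1/(131360056 + 18866) = 1/131378922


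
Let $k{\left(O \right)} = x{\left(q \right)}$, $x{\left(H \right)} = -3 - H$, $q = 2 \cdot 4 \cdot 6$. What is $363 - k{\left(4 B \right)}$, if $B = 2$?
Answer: $414$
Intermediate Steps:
$q = 48$ ($q = 8 \cdot 6 = 48$)
$k{\left(O \right)} = -51$ ($k{\left(O \right)} = -3 - 48 = -51$)
$363 - k{\left(4 B \right)} = 363 - -51 = 363 + 51 = 414$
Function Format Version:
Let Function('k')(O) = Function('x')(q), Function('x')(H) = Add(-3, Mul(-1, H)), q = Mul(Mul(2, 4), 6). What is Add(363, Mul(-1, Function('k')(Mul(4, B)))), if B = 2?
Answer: 414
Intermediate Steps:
q = 48 (q = Mul(8, 6) = 48)
Function('k')(O) = -51 (Function('k')(O) = Add(-3, Mul(-1, 48)) = Add(-3, -48) = -51)
Add(363, Mul(-1, Function('k')(Mul(4, B)))) = Add(363, Mul(-1, -51)) = Add(363, 51) = 414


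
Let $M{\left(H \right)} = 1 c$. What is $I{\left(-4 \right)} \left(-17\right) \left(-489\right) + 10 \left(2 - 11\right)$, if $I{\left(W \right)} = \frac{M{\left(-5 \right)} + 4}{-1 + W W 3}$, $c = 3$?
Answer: $\frac{53961}{47} \approx 1148.1$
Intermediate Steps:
$M{\left(H \right)} = 3$ ($M{\left(H \right)} = 1 \cdot 3 = 3$)
$I{\left(W \right)} = \frac{7}{-1 + 3 W^{2}}$ ($I{\left(W \right)} = \frac{3 + 4}{-1 + W W 3} = \frac{7}{-1 + W 3 W} = \frac{7}{-1 + 3 W^{2}}$)
$I{\left(-4 \right)} \left(-17\right) \left(-489\right) + 10 \left(2 - 11\right) = \frac{7}{-1 + 3 \left(-4\right)^{2}} \left(-17\right) \left(-489\right) + 10 \left(2 - 11\right) = \frac{7}{-1 + 3 \cdot 16} \left(-17\right) \left(-489\right) + 10 \left(-9\right) = \frac{7}{-1 + 48} \left(-17\right) \left(-489\right) - 90 = \frac{7}{47} \left(-17\right) \left(-489\right) - 90 = \left(- \frac{119}{47}\right) \left(-489\right) - 90 = \frac{58191}{47} - 90 = \frac{53961}{47}$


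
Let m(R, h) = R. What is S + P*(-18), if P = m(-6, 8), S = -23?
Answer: 85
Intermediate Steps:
P = -6
S + P*(-18) = -23 - 6*(-18) = -23 + 108 = 85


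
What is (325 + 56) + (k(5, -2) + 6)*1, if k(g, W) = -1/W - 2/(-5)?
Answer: 3879/10 ≈ 387.90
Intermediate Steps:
k(g, W) = ⅖ - 1/W (k(g, W) = -1/W - 2*(-⅕) = -1/W + ⅖ = ⅖ - 1/W)
(325 + 56) + (k(5, -2) + 6)*1 = (325 + 56) + ((⅖ - 1/(-2)) + 6)*1 = 381 + ((⅖ - 1*(-½)) + 6)*1 = 381 + ((⅖ + ½) + 6)*1 = 381 + (9/10 + 6)*1 = 381 + (69/10)*1 = 381 + 69/10 = 3879/10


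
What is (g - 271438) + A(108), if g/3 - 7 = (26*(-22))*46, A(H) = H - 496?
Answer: -350741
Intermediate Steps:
A(H) = -496 + H
g = -78915 (g = 21 + 3*((26*(-22))*46) = 21 + 3*(-572*46) = 21 + 3*(-26312) = 21 - 78936 = -78915)
(g - 271438) + A(108) = (-78915 - 271438) + (-496 + 108) = -350353 - 388 = -350741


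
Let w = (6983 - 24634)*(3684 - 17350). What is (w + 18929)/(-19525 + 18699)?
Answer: -241237495/826 ≈ -2.9206e+5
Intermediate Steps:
w = 241218566 (w = -17651*(-13666) = 241218566)
(w + 18929)/(-19525 + 18699) = (241218566 + 18929)/(-19525 + 18699) = 241237495/(-826) = 241237495*(-1/826) = -241237495/826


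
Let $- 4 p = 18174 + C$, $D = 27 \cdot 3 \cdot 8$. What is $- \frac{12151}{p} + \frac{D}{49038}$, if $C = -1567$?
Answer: $\frac{399034048}{135729011} \approx 2.9399$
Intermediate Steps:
$D = 648$ ($D = 81 \cdot 8 = 648$)
$p = - \frac{16607}{4}$ ($p = - \frac{18174 - 1567}{4} = \left(- \frac{1}{4}\right) 16607 = - \frac{16607}{4} \approx -4151.8$)
$- \frac{12151}{p} + \frac{D}{49038} = - \frac{12151}{- \frac{16607}{4}} + \frac{648}{49038} = \left(-12151\right) \left(- \frac{4}{16607}\right) + 648 \cdot \frac{1}{49038} = \frac{48604}{16607} + \frac{108}{8173} = \frac{399034048}{135729011}$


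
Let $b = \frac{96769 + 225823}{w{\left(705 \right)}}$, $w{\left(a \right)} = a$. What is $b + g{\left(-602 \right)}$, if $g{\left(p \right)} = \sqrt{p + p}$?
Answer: $\frac{322592}{705} + 2 i \sqrt{301} \approx 457.58 + 34.699 i$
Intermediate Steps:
$g{\left(p \right)} = \sqrt{2} \sqrt{p}$ ($g{\left(p \right)} = \sqrt{2 p} = \sqrt{2} \sqrt{p}$)
$b = \frac{322592}{705}$ ($b = \frac{96769 + 225823}{705} = 322592 \cdot \frac{1}{705} = \frac{322592}{705} \approx 457.58$)
$b + g{\left(-602 \right)} = \frac{322592}{705} + \sqrt{2} \sqrt{-602} = \frac{322592}{705} + \sqrt{2} i \sqrt{602} = \frac{322592}{705} + 2 i \sqrt{301}$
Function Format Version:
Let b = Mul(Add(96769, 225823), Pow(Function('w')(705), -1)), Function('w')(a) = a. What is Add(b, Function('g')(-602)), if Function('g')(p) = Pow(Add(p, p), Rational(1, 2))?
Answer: Add(Rational(322592, 705), Mul(2, I, Pow(301, Rational(1, 2)))) ≈ Add(457.58, Mul(34.699, I))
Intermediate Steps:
Function('g')(p) = Mul(Pow(2, Rational(1, 2)), Pow(p, Rational(1, 2))) (Function('g')(p) = Pow(Mul(2, p), Rational(1, 2)) = Mul(Pow(2, Rational(1, 2)), Pow(p, Rational(1, 2))))
b = Rational(322592, 705) (b = Mul(Add(96769, 225823), Pow(705, -1)) = Mul(322592, Rational(1, 705)) = Rational(322592, 705) ≈ 457.58)
Add(b, Function('g')(-602)) = Add(Rational(322592, 705), Mul(Pow(2, Rational(1, 2)), Pow(-602, Rational(1, 2)))) = Add(Rational(322592, 705), Mul(Pow(2, Rational(1, 2)), Mul(I, Pow(602, Rational(1, 2))))) = Add(Rational(322592, 705), Mul(2, I, Pow(301, Rational(1, 2))))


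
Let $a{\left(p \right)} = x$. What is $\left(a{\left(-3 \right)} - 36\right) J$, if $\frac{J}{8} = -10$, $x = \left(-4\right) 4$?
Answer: $4160$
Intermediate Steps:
$x = -16$
$J = -80$ ($J = 8 \left(-10\right) = -80$)
$a{\left(p \right)} = -16$
$\left(a{\left(-3 \right)} - 36\right) J = \left(-16 - 36\right) \left(-80\right) = \left(-52\right) \left(-80\right) = 4160$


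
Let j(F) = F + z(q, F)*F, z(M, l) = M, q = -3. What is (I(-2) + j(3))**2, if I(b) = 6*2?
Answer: 36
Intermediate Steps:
I(b) = 12
j(F) = -2*F (j(F) = F - 3*F = -2*F)
(I(-2) + j(3))**2 = (12 - 2*3)**2 = (12 - 6)**2 = 6**2 = 36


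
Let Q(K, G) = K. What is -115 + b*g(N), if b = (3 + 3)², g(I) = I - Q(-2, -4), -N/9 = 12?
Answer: -3931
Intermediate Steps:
N = -108 (N = -9*12 = -108)
g(I) = 2 + I (g(I) = I - 1*(-2) = I + 2 = 2 + I)
b = 36 (b = 6² = 36)
-115 + b*g(N) = -115 + 36*(2 - 108) = -115 + 36*(-106) = -115 - 3816 = -3931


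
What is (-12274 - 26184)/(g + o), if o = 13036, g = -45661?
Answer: 38458/32625 ≈ 1.1788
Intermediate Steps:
(-12274 - 26184)/(g + o) = (-12274 - 26184)/(-45661 + 13036) = -38458/(-32625) = -38458*(-1/32625) = 38458/32625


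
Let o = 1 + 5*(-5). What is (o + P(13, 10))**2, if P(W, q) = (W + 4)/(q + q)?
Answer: 214369/400 ≈ 535.92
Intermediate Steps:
o = -24 (o = 1 - 25 = -24)
P(W, q) = (4 + W)/(2*q) (P(W, q) = (4 + W)/((2*q)) = (4 + W)*(1/(2*q)) = (4 + W)/(2*q))
(o + P(13, 10))**2 = (-24 + (1/2)*(4 + 13)/10)**2 = (-24 + (1/2)*(1/10)*17)**2 = (-24 + 17/20)**2 = (-463/20)**2 = 214369/400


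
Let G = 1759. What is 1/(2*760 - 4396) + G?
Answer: 5058883/2876 ≈ 1759.0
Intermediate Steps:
1/(2*760 - 4396) + G = 1/(2*760 - 4396) + 1759 = 1/(1520 - 4396) + 1759 = 1/(-2876) + 1759 = -1/2876 + 1759 = 5058883/2876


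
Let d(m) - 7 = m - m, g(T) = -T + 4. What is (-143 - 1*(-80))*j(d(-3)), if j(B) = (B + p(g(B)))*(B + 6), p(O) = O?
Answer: -3276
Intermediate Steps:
g(T) = 4 - T
d(m) = 7 (d(m) = 7 + (m - m) = 7 + 0 = 7)
j(B) = 24 + 4*B (j(B) = (B + (4 - B))*(B + 6) = 4*(6 + B) = 24 + 4*B)
(-143 - 1*(-80))*j(d(-3)) = (-143 - 1*(-80))*(24 + 4*7) = (-143 + 80)*(24 + 28) = -63*52 = -3276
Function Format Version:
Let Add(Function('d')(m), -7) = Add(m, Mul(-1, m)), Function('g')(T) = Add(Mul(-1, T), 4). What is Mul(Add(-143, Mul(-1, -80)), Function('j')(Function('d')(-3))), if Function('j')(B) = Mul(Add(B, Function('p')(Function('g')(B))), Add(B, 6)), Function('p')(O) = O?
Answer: -3276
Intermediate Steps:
Function('g')(T) = Add(4, Mul(-1, T))
Function('d')(m) = 7 (Function('d')(m) = Add(7, Add(m, Mul(-1, m))) = Add(7, 0) = 7)
Function('j')(B) = Add(24, Mul(4, B)) (Function('j')(B) = Mul(Add(B, Add(4, Mul(-1, B))), Add(B, 6)) = Mul(4, Add(6, B)) = Add(24, Mul(4, B)))
Mul(Add(-143, Mul(-1, -80)), Function('j')(Function('d')(-3))) = Mul(Add(-143, Mul(-1, -80)), Add(24, Mul(4, 7))) = Mul(Add(-143, 80), Add(24, 28)) = Mul(-63, 52) = -3276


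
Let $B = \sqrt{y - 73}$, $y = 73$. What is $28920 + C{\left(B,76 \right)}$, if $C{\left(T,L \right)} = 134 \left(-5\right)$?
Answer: $28250$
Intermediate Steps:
$B = 0$ ($B = \sqrt{73 - 73} = \sqrt{0} = 0$)
$C{\left(T,L \right)} = -670$
$28920 + C{\left(B,76 \right)} = 28920 - 670 = 28250$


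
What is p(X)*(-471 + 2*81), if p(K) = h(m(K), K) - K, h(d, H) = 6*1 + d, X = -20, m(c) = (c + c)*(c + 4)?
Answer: -205794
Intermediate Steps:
m(c) = 2*c*(4 + c) (m(c) = (2*c)*(4 + c) = 2*c*(4 + c))
h(d, H) = 6 + d
p(K) = 6 - K + 2*K*(4 + K) (p(K) = (6 + 2*K*(4 + K)) - K = 6 - K + 2*K*(4 + K))
p(X)*(-471 + 2*81) = (6 - 1*(-20) + 2*(-20)*(4 - 20))*(-471 + 2*81) = (6 + 20 + 2*(-20)*(-16))*(-471 + 162) = (6 + 20 + 640)*(-309) = 666*(-309) = -205794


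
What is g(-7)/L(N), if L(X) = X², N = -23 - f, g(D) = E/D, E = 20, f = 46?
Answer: -20/33327 ≈ -0.00060011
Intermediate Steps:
g(D) = 20/D
N = -69 (N = -23 - 1*46 = -23 - 46 = -69)
g(-7)/L(N) = (20/(-7))/((-69)²) = (20*(-⅐))/4761 = -20/7*1/4761 = -20/33327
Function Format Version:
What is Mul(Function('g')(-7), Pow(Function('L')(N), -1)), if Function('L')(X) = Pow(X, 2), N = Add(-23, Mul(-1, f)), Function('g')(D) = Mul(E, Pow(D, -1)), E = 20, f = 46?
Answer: Rational(-20, 33327) ≈ -0.00060011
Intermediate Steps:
Function('g')(D) = Mul(20, Pow(D, -1))
N = -69 (N = Add(-23, Mul(-1, 46)) = Add(-23, -46) = -69)
Mul(Function('g')(-7), Pow(Function('L')(N), -1)) = Mul(Mul(20, Pow(-7, -1)), Pow(Pow(-69, 2), -1)) = Mul(Mul(20, Rational(-1, 7)), Pow(4761, -1)) = Mul(Rational(-20, 7), Rational(1, 4761)) = Rational(-20, 33327)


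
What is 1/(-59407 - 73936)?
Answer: -1/133343 ≈ -7.4995e-6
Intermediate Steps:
1/(-59407 - 73936) = 1/(-133343) = -1/133343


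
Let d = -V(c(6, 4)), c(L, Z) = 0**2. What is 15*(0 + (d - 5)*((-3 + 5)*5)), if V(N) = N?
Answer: -750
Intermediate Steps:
c(L, Z) = 0
d = 0 (d = -1*0 = 0)
15*(0 + (d - 5)*((-3 + 5)*5)) = 15*(0 + (0 - 5)*((-3 + 5)*5)) = 15*(0 - 10*5) = 15*(0 - 5*10) = 15*(0 - 50) = 15*(-50) = -750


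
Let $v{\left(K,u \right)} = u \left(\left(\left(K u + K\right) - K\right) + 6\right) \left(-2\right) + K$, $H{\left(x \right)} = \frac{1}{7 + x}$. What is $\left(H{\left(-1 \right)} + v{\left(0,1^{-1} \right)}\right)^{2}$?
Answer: $\frac{5041}{36} \approx 140.03$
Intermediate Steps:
$v{\left(K,u \right)} = K - 2 u \left(6 + K u\right)$ ($v{\left(K,u \right)} = u \left(\left(\left(K + K u\right) - K\right) + 6\right) \left(-2\right) + K = u \left(K u + 6\right) \left(-2\right) + K = u \left(6 + K u\right) \left(-2\right) + K = - 2 u \left(6 + K u\right) + K = K - 2 u \left(6 + K u\right)$)
$\left(H{\left(-1 \right)} + v{\left(0,1^{-1} \right)}\right)^{2} = \left(\frac{1}{7 - 1} - 12\right)^{2} = \left(\frac{1}{6} - \left(12 + 0 \cdot 1^{2}\right)\right)^{2} = \left(\frac{1}{6} - \left(12 + 0 \cdot 1\right)\right)^{2} = \left(\frac{1}{6} + \left(0 - 12 + 0\right)\right)^{2} = \left(\frac{1}{6} - 12\right)^{2} = \left(- \frac{71}{6}\right)^{2} = \frac{5041}{36}$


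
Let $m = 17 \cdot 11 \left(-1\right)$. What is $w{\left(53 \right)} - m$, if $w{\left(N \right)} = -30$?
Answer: $157$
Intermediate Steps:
$m = -187$ ($m = 187 \left(-1\right) = -187$)
$w{\left(53 \right)} - m = -30 - -187 = -30 + 187 = 157$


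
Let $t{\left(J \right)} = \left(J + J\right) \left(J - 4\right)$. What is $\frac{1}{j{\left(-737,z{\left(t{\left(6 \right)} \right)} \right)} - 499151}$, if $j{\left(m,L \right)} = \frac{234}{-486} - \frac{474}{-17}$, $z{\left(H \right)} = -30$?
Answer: $- \frac{459}{229097732} \approx -2.0035 \cdot 10^{-6}$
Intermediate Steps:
$t{\left(J \right)} = 2 J \left(-4 + J\right)$
$j{\left(m,L \right)} = \frac{12577}{459}$ ($j{\left(m,L \right)} = 234 \left(- \frac{1}{486}\right) - - \frac{474}{17} = - \frac{13}{27} + \frac{474}{17} = \frac{12577}{459}$)
$\frac{1}{j{\left(-737,z{\left(t{\left(6 \right)} \right)} \right)} - 499151} = \frac{1}{\frac{12577}{459} - 499151} = \frac{1}{- \frac{229097732}{459}} = - \frac{459}{229097732}$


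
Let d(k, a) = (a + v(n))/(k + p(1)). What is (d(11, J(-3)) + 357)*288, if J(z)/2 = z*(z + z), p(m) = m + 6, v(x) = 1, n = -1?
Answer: 103408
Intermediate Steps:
p(m) = 6 + m
J(z) = 4*z**2 (J(z) = 2*(z*(z + z)) = 2*(z*(2*z)) = 2*(2*z**2) = 4*z**2)
d(k, a) = (1 + a)/(7 + k) (d(k, a) = (a + 1)/(k + (6 + 1)) = (1 + a)/(k + 7) = (1 + a)/(7 + k))
(d(11, J(-3)) + 357)*288 = ((1 + 4*(-3)**2)/(7 + 11) + 357)*288 = ((1 + 4*9)/18 + 357)*288 = ((1 + 36)/18 + 357)*288 = ((1/18)*37 + 357)*288 = (37/18 + 357)*288 = (6463/18)*288 = 103408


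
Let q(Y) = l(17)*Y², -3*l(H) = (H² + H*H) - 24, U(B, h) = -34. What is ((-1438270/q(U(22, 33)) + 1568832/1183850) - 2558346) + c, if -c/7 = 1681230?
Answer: -2715551031981852783/189541488100 ≈ -1.4327e+7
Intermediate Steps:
c = -11768610 (c = -7*1681230 = -11768610)
l(H) = 8 - 2*H²/3 (l(H) = -((H² + H*H) - 24)/3 = -((H² + H²) - 24)/3 = -(2*H² - 24)/3 = -(-24 + 2*H²)/3 = 8 - 2*H²/3)
q(Y) = -554*Y²/3 (q(Y) = (8 - ⅔*17²)*Y² = (8 - ⅔*289)*Y² = (8 - 578/3)*Y² = -554*Y²/3)
((-1438270/q(U(22, 33)) + 1568832/1183850) - 2558346) + c = ((-1438270/((-554/3*(-34)²)) + 1568832/1183850) - 2558346) - 11768610 = ((-1438270/((-554/3*1156)) + 1568832*(1/1183850)) - 2558346) - 11768610 = ((-1438270/(-640424/3) + 784416/591925) - 2558346) - 11768610 = ((-1438270*(-3/640424) + 784416/591925) - 2558346) - 11768610 = ((2157405/320212 + 784416/591925) - 2558346) - 11768610 = (1528201370817/189541488100 - 2558346) - 11768610 = -484911179713311783/189541488100 - 11768610 = -2715551031981852783/189541488100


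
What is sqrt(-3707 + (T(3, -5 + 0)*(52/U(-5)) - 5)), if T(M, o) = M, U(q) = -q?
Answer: 2*I*sqrt(23005)/5 ≈ 60.67*I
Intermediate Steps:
sqrt(-3707 + (T(3, -5 + 0)*(52/U(-5)) - 5)) = sqrt(-3707 + (3*(52/((-1*(-5)))) - 5)) = sqrt(-3707 + (3*(52/5) - 5)) = sqrt(-3707 + (156/5 - 5)) = sqrt(-3707 + 131/5) = sqrt(-18404/5) = 2*I*sqrt(23005)/5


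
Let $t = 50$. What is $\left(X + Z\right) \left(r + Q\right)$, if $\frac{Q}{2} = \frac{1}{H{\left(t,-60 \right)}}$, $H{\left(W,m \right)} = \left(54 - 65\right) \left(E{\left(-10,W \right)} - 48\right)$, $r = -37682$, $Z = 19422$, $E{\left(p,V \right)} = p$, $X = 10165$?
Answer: $- \frac{355652219959}{319} \approx -1.1149 \cdot 10^{9}$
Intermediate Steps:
$H{\left(W,m \right)} = 638$ ($H{\left(W,m \right)} = \left(54 - 65\right) \left(-10 - 48\right) = \left(-11\right) \left(-58\right) = 638$)
$Q = \frac{1}{319}$ ($Q = \frac{2}{638} = 2 \cdot \frac{1}{638} = \frac{1}{319} \approx 0.0031348$)
$\left(X + Z\right) \left(r + Q\right) = \left(10165 + 19422\right) \left(-37682 + \frac{1}{319}\right) = 29587 \left(- \frac{12020557}{319}\right) = - \frac{355652219959}{319}$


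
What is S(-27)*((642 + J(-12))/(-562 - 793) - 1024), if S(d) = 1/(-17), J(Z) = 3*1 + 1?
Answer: 1388166/23035 ≈ 60.263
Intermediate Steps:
J(Z) = 4 (J(Z) = 3 + 1 = 4)
S(d) = -1/17
S(-27)*((642 + J(-12))/(-562 - 793) - 1024) = -((642 + 4)/(-562 - 793) - 1024)/17 = -(646/(-1355) - 1024)/17 = -(646*(-1/1355) - 1024)/17 = -(-646/1355 - 1024)/17 = -1/17*(-1388166/1355) = 1388166/23035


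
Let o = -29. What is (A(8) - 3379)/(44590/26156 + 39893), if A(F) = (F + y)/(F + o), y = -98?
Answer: -23764738/280938511 ≈ -0.084591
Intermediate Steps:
A(F) = (-98 + F)/(-29 + F) (A(F) = (F - 98)/(F - 29) = (-98 + F)/(-29 + F))
(A(8) - 3379)/(44590/26156 + 39893) = ((-98 + 8)/(-29 + 8) - 3379)/(44590/26156 + 39893) = (-90/(-21) - 3379)/(44590*(1/26156) + 39893) = (-1/21*(-90) - 3379)/(1715/1006 + 39893) = (30/7 - 3379)/(40134073/1006) = -23623/7*1006/40134073 = -23764738/280938511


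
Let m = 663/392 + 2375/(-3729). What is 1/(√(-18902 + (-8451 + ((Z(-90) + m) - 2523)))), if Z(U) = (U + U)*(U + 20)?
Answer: -14*I*√188329137376578/25251962641 ≈ -0.0076084*I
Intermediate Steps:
m = 1541327/1461768 (m = 663*(1/392) + 2375*(-1/3729) = 663/392 - 2375/3729 = 1541327/1461768 ≈ 1.0544)
Z(U) = 2*U*(20 + U) (Z(U) = (2*U)*(20 + U) = 2*U*(20 + U))
1/(√(-18902 + (-8451 + ((Z(-90) + m) - 2523)))) = 1/(√(-18902 + (-8451 + ((2*(-90)*(20 - 90) + 1541327/1461768) - 2523)))) = 1/(√(-18902 + (-8451 + ((2*(-90)*(-70) + 1541327/1461768) - 2523)))) = 1/(√(-18902 + (-8451 + ((12600 + 1541327/1461768) - 2523)))) = 1/(√(-18902 + (-8451 + (18419818127/1461768 - 2523)))) = 1/(√(-18902 + (-8451 + 14731777463/1461768))) = 1/(√(-18902 + 2378376095/1461768)) = 1/(√(-25251962641/1461768)) = 1/(I*√188329137376578/104412) = -14*I*√188329137376578/25251962641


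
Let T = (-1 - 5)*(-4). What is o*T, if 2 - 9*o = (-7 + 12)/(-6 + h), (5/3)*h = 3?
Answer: 536/63 ≈ 8.5079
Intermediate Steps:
h = 9/5 (h = (⅗)*3 = 9/5 ≈ 1.8000)
T = 24 (T = -6*(-4) = 24)
o = 67/189 (o = 2/9 - (-7 + 12)/(9*(-6 + 9/5)) = 2/9 - 5/(9*(-21/5)) = 2/9 - 5*(-5)/(9*21) = 2/9 - ⅑*(-25/21) = 2/9 + 25/189 = 67/189 ≈ 0.35450)
o*T = (67/189)*24 = 536/63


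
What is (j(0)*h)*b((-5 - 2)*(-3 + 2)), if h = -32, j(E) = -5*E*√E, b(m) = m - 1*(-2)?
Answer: 0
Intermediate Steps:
b(m) = 2 + m (b(m) = m + 2 = 2 + m)
j(E) = -5*E^(3/2)
(j(0)*h)*b((-5 - 2)*(-3 + 2)) = (-5*0^(3/2)*(-32))*(2 + (-5 - 2)*(-3 + 2)) = (-5*0*(-32))*(2 - 7*(-1)) = (0*(-32))*(2 + 7) = 0*9 = 0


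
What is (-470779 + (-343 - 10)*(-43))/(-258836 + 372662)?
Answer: -227800/56913 ≈ -4.0026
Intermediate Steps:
(-470779 + (-343 - 10)*(-43))/(-258836 + 372662) = (-470779 - 353*(-43))/113826 = (-470779 + 15179)*(1/113826) = -455600*1/113826 = -227800/56913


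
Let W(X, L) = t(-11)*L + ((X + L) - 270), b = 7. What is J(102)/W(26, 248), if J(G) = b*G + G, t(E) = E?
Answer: -68/227 ≈ -0.29956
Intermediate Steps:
J(G) = 8*G (J(G) = 7*G + G = 8*G)
W(X, L) = -270 + X - 10*L (W(X, L) = -11*L + ((X + L) - 270) = -11*L + ((L + X) - 270) = -11*L + (-270 + L + X) = -270 + X - 10*L)
J(102)/W(26, 248) = (8*102)/(-270 + 26 - 10*248) = 816/(-270 + 26 - 2480) = 816/(-2724) = 816*(-1/2724) = -68/227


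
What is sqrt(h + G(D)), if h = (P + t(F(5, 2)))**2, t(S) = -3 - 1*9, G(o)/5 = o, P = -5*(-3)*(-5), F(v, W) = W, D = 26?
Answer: sqrt(7699) ≈ 87.744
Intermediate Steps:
P = -75 (P = 15*(-5) = -75)
G(o) = 5*o
t(S) = -12 (t(S) = -3 - 9 = -12)
h = 7569 (h = (-75 - 12)**2 = (-87)**2 = 7569)
sqrt(h + G(D)) = sqrt(7569 + 5*26) = sqrt(7569 + 130) = sqrt(7699)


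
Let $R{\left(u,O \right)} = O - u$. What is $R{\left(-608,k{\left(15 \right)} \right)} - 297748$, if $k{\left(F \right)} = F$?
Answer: $-297125$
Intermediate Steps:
$R{\left(-608,k{\left(15 \right)} \right)} - 297748 = \left(15 - -608\right) - 297748 = \left(15 + 608\right) - 297748 = 623 - 297748 = -297125$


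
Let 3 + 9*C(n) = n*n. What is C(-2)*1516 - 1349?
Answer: -10625/9 ≈ -1180.6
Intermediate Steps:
C(n) = -⅓ + n²/9 (C(n) = -⅓ + (n*n)/9 = -⅓ + n²/9)
C(-2)*1516 - 1349 = (-⅓ + (⅑)*(-2)²)*1516 - 1349 = (-⅓ + (⅑)*4)*1516 - 1349 = (-⅓ + 4/9)*1516 - 1349 = (⅑)*1516 - 1349 = 1516/9 - 1349 = -10625/9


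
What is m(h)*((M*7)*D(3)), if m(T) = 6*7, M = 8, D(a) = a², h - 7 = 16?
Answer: 21168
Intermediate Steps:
h = 23 (h = 7 + 16 = 23)
m(T) = 42
m(h)*((M*7)*D(3)) = 42*((8*7)*3²) = 42*(56*9) = 42*504 = 21168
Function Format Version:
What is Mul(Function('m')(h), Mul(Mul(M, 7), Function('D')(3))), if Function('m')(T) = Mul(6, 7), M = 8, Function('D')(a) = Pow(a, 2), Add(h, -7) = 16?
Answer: 21168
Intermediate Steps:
h = 23 (h = Add(7, 16) = 23)
Function('m')(T) = 42
Mul(Function('m')(h), Mul(Mul(M, 7), Function('D')(3))) = Mul(42, Mul(Mul(8, 7), Pow(3, 2))) = Mul(42, Mul(56, 9)) = Mul(42, 504) = 21168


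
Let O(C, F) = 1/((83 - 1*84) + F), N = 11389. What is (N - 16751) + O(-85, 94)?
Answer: -498665/93 ≈ -5362.0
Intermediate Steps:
O(C, F) = 1/(-1 + F) (O(C, F) = 1/((83 - 84) + F) = 1/(-1 + F))
(N - 16751) + O(-85, 94) = (11389 - 16751) + 1/(-1 + 94) = -5362 + 1/93 = -498665/93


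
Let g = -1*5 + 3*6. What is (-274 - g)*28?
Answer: -8036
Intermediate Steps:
g = 13 (g = -5 + 18 = 13)
(-274 - g)*28 = (-274 - 1*13)*28 = (-274 - 13)*28 = -287*28 = -8036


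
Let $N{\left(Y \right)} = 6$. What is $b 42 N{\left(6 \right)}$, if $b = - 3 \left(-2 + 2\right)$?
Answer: $0$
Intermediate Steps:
$b = 0$ ($b = \left(-3\right) 0 = 0$)
$b 42 N{\left(6 \right)} = 0 \cdot 42 \cdot 6 = 0 \cdot 6 = 0$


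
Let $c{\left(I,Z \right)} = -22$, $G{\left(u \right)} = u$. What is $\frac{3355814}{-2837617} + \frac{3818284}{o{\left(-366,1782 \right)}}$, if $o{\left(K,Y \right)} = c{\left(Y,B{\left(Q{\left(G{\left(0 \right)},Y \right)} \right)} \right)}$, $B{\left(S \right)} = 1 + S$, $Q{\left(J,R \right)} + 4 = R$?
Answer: $- \frac{5417450708568}{31213787} \approx -1.7356 \cdot 10^{5}$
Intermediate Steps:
$Q{\left(J,R \right)} = -4 + R$
$o{\left(K,Y \right)} = -22$
$\frac{3355814}{-2837617} + \frac{3818284}{o{\left(-366,1782 \right)}} = \frac{3355814}{-2837617} + \frac{3818284}{-22} = 3355814 \left(- \frac{1}{2837617}\right) + 3818284 \left(- \frac{1}{22}\right) = - \frac{3355814}{2837617} - \frac{1909142}{11} = - \frac{5417450708568}{31213787}$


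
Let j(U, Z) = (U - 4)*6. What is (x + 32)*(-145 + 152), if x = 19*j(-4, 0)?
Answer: -6160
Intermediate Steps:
j(U, Z) = -24 + 6*U (j(U, Z) = (-4 + U)*6 = -24 + 6*U)
x = -912 (x = 19*(-24 + 6*(-4)) = 19*(-24 - 24) = 19*(-48) = -912)
(x + 32)*(-145 + 152) = (-912 + 32)*(-145 + 152) = -880*7 = -6160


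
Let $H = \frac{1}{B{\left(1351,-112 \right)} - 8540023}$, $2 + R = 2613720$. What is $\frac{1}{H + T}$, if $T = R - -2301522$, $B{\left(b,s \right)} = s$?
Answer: $\frac{8540135}{41976813157399} \approx 2.0345 \cdot 10^{-7}$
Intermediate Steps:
$R = 2613718$ ($R = -2 + 2613720 = 2613718$)
$T = 4915240$ ($T = 2613718 - -2301522 = 2613718 + 2301522 = 4915240$)
$H = - \frac{1}{8540135}$ ($H = \frac{1}{-112 - 8540023} = \frac{1}{-8540135} = - \frac{1}{8540135} \approx -1.1709 \cdot 10^{-7}$)
$\frac{1}{H + T} = \frac{1}{- \frac{1}{8540135} + 4915240} = \frac{1}{\frac{41976813157399}{8540135}} = \frac{8540135}{41976813157399}$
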